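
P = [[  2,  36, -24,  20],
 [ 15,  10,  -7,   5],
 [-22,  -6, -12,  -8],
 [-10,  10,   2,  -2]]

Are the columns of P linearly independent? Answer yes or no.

Row reduce P to echelon form.
R2 ← R2 − (15/2)·R1: [0, -260, 173, -145]
R3 ← R3 + (11)·R1: [0, 390, -276, 212]
R4 ← R4 + (5)·R1: [0, 190, -118, 98]
R3 ← R3 + (3/2)·R2: [0, 0, -33/2, -11/2]
R4 ← R4 + (19/26)·R2: [0, 0, 219/26, -207/26]
R4 ← R4 + (73/143)·R3: [0, 0, 0, -140/13]
4 pivots among 4 columns.
Every column is a pivot column, so the columns are linearly independent.

yes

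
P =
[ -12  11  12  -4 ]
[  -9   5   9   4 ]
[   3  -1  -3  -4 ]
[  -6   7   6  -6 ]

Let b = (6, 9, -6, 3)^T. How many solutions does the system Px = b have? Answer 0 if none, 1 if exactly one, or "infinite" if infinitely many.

Row reduce the augmented matrix [P | b].
R2 ← R2 − (3/4)·R1: [0, -13/4, 0, 7, 9/2]
R3 ← R3 + (1/4)·R1: [0, 7/4, 0, -5, -9/2]
R4 ← R4 − (1/2)·R1: [0, 3/2, 0, -4, 0]
R3 ← R3 + (7/13)·R2: [0, 0, 0, -16/13, -27/13]
R4 ← R4 + (6/13)·R2: [0, 0, 0, -10/13, 27/13]
R4 ← R4 − (5/8)·R3: [0, 0, 0, 0, 27/8]
The echelon form has 4 nonzero rows; the last pivot sits in the augmented column, so rank(P) = 3 but rank([P|b]) = 4.
Since the ranks differ, the system is inconsistent.
It has no solutions.

0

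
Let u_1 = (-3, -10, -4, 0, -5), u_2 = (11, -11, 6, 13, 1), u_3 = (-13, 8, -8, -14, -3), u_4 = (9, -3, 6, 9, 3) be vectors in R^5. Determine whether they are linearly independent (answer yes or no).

Form the matrix with these vectors as rows and row reduce.
R2 ← R2 + (11/3)·R1: [0, -143/3, -26/3, 13, -52/3]
R3 ← R3 − (13/3)·R1: [0, 154/3, 28/3, -14, 56/3]
R4 ← R4 + (3)·R1: [0, -33, -6, 9, -12]
R3 ← R3 + (14/13)·R2: [0, 0, 0, 0, 0]
R4 ← R4 − (9/13)·R2: [0, 0, 0, 0, 0]
2 nonzero rows, so the 4 vectors span a space of dimension 2.
Since 2 < 4, the vectors are linearly dependent.

no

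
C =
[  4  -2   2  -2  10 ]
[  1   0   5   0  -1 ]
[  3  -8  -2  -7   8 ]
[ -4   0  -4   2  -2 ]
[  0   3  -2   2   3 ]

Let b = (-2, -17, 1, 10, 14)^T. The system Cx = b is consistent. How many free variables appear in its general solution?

Row reduce the augmented matrix [C | b].
R2 ← R2 − (1/4)·R1: [0, 1/2, 9/2, 1/2, -7/2, -33/2]
R3 ← R3 − (3/4)·R1: [0, -13/2, -7/2, -11/2, 1/2, 5/2]
R4 ← R4 + R1: [0, -2, -2, 0, 8, 8]
R3 ← R3 + (13)·R2: [0, 0, 55, 1, -45, -212]
R4 ← R4 + (4)·R2: [0, 0, 16, 2, -6, -58]
R5 ← R5 − (6)·R2: [0, 0, -29, -1, 24, 113]
R4 ← R4 − (16/55)·R3: [0, 0, 0, 94/55, 78/11, 202/55]
R5 ← R5 + (29/55)·R3: [0, 0, 0, -26/55, 3/11, 67/55]
R5 ← R5 + (13/47)·R4: [0, 0, 0, 0, 105/47, 105/47]
The echelon form has 5 nonzero rows, and every pivot lies in the first 5 columns, so rank(C) = rank([C|b]) = 5.
The system is consistent.
Free variables = (unknowns) − (rank) = 5 − 5 = 0.

0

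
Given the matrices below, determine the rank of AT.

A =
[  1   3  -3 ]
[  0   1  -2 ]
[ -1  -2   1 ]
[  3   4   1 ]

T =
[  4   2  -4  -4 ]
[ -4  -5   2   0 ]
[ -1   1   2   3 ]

First compute AT:
[[ -5, -16,  -4, -13],
 [ -2,  -7,  -2,  -6],
 [  3,   9,   2,   7],
 [ -5, -13,  -2,  -9]]
Now row reduce the product.
R2 ← R2 − (2/5)·R1: [0, -3/5, -2/5, -4/5]
R3 ← R3 + (3/5)·R1: [0, -3/5, -2/5, -4/5]
R4 ← R4 − R1: [0, 3, 2, 4]
R3 ← R3 − R2: [0, 0, 0, 0]
R4 ← R4 + (5)·R2: [0, 0, 0, 0]
2 nonzero rows, so rank(AT) = 2.

2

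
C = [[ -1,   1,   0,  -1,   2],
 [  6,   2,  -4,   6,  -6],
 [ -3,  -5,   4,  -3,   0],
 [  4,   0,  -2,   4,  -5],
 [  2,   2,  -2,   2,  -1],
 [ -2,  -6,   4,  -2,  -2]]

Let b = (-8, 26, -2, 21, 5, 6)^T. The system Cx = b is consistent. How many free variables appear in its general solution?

Row reduce the augmented matrix [C | b].
R2 ← R2 + (6)·R1: [0, 8, -4, 0, 6, -22]
R3 ← R3 − (3)·R1: [0, -8, 4, 0, -6, 22]
R4 ← R4 + (4)·R1: [0, 4, -2, 0, 3, -11]
R5 ← R5 + (2)·R1: [0, 4, -2, 0, 3, -11]
R6 ← R6 − (2)·R1: [0, -8, 4, 0, -6, 22]
R3 ← R3 + R2: [0, 0, 0, 0, 0, 0]
R4 ← R4 − (1/2)·R2: [0, 0, 0, 0, 0, 0]
R5 ← R5 − (1/2)·R2: [0, 0, 0, 0, 0, 0]
R6 ← R6 + R2: [0, 0, 0, 0, 0, 0]
The echelon form has 2 nonzero rows, and every pivot lies in the first 5 columns, so rank(C) = rank([C|b]) = 2.
The system is consistent.
Free variables = (unknowns) − (rank) = 5 − 2 = 3.

3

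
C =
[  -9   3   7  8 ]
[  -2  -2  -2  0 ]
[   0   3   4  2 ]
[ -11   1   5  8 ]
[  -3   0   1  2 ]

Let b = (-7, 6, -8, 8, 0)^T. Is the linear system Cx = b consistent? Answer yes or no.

Row reduce the augmented matrix [C | b].
R2 ← R2 − (2/9)·R1: [0, -8/3, -32/9, -16/9, 68/9]
R4 ← R4 − (11/9)·R1: [0, -8/3, -32/9, -16/9, 149/9]
R5 ← R5 − (1/3)·R1: [0, -1, -4/3, -2/3, 7/3]
R3 ← R3 + (9/8)·R2: [0, 0, 0, 0, 1/2]
R4 ← R4 − R2: [0, 0, 0, 0, 9]
R5 ← R5 − (3/8)·R2: [0, 0, 0, 0, -1/2]
R4 ← R4 − (18)·R3: [0, 0, 0, 0, 0]
R5 ← R5 + R3: [0, 0, 0, 0, 0]
The echelon form has 3 nonzero rows; the last pivot sits in the augmented column, so rank(C) = 2 but rank([C|b]) = 3.
Since the ranks differ, the system is inconsistent.

no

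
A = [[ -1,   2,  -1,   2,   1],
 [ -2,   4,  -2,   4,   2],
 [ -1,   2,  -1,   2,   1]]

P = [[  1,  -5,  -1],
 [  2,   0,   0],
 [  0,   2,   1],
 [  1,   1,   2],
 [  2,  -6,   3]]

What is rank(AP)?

1

First compute AP:
[[  7,  -1,   7],
 [ 14,  -2,  14],
 [  7,  -1,   7]]
Now row reduce the product.
R2 ← R2 − (2)·R1: [0, 0, 0]
R3 ← R3 − R1: [0, 0, 0]
1 nonzero row, so rank(AP) = 1.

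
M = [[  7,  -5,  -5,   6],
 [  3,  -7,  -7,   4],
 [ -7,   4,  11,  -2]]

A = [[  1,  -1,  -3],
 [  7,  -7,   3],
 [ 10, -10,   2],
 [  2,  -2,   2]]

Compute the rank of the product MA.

2

First compute MA:
[[-66,  66, -34],
 [-108, 108, -36],
 [127, -127,  51]]
Now row reduce the product.
R2 ← R2 − (18/11)·R1: [0, 0, 216/11]
R3 ← R3 + (127/66)·R1: [0, 0, -476/33]
R3 ← R3 + (119/162)·R2: [0, 0, 0]
2 nonzero rows, so rank(MA) = 2.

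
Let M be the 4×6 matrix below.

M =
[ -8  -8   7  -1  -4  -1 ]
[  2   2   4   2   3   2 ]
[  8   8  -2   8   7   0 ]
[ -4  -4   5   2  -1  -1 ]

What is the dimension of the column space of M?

4

Row reduce to echelon form.
R2 ← R2 + (1/4)·R1: [0, 0, 23/4, 7/4, 2, 7/4]
R3 ← R3 + R1: [0, 0, 5, 7, 3, -1]
R4 ← R4 − (1/2)·R1: [0, 0, 3/2, 5/2, 1, -1/2]
R3 ← R3 − (20/23)·R2: [0, 0, 0, 126/23, 29/23, -58/23]
R4 ← R4 − (6/23)·R2: [0, 0, 0, 47/23, 11/23, -22/23]
R4 ← R4 − (47/126)·R3: [0, 0, 0, 0, 1/126, -1/63]
Echelon form has 4 nonzero rows, so rank(M) = 4.
The column space has dimension equal to the rank: 4.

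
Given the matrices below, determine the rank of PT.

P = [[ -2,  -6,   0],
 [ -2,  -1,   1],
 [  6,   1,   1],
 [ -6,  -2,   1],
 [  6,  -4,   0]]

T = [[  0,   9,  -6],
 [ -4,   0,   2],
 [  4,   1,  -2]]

3

First compute PT:
[[ 24, -18,   0],
 [  8, -17,   8],
 [  0,  55, -36],
 [ 12, -53,  30],
 [ 16,  54, -44]]
Now row reduce the product.
R2 ← R2 − (1/3)·R1: [0, -11, 8]
R4 ← R4 − (1/2)·R1: [0, -44, 30]
R5 ← R5 − (2/3)·R1: [0, 66, -44]
R3 ← R3 + (5)·R2: [0, 0, 4]
R4 ← R4 − (4)·R2: [0, 0, -2]
R5 ← R5 + (6)·R2: [0, 0, 4]
R4 ← R4 + (1/2)·R3: [0, 0, 0]
R5 ← R5 − R3: [0, 0, 0]
3 nonzero rows, so rank(PT) = 3.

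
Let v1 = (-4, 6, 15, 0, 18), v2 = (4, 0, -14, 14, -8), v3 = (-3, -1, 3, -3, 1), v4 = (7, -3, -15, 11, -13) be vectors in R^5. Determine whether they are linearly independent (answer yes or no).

Form the matrix with these vectors as rows and row reduce.
R2 ← R2 + R1: [0, 6, 1, 14, 10]
R3 ← R3 − (3/4)·R1: [0, -11/2, -33/4, -3, -25/2]
R4 ← R4 + (7/4)·R1: [0, 15/2, 45/4, 11, 37/2]
R3 ← R3 + (11/12)·R2: [0, 0, -22/3, 59/6, -10/3]
R4 ← R4 − (5/4)·R2: [0, 0, 10, -13/2, 6]
R4 ← R4 + (15/11)·R3: [0, 0, 0, 76/11, 16/11]
4 nonzero rows, so the 4 vectors span a space of dimension 4.
Since 4 = 4, the vectors are linearly independent.

yes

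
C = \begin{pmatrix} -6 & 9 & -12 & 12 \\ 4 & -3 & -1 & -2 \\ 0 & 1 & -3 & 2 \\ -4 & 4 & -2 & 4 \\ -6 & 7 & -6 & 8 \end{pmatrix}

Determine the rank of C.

2

Row reduce to echelon form.
R2 ← R2 + (2/3)·R1: [0, 3, -9, 6]
R4 ← R4 − (2/3)·R1: [0, -2, 6, -4]
R5 ← R5 − R1: [0, -2, 6, -4]
R3 ← R3 − (1/3)·R2: [0, 0, 0, 0]
R4 ← R4 + (2/3)·R2: [0, 0, 0, 0]
R5 ← R5 + (2/3)·R2: [0, 0, 0, 0]
Echelon form has 2 nonzero rows, so rank(C) = 2.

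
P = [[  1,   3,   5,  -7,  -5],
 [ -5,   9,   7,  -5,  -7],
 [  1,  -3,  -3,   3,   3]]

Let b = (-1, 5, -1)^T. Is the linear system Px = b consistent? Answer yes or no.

yes

Row reduce the augmented matrix [P | b].
R2 ← R2 + (5)·R1: [0, 24, 32, -40, -32, 0]
R3 ← R3 − R1: [0, -6, -8, 10, 8, 0]
R3 ← R3 + (1/4)·R2: [0, 0, 0, 0, 0, 0]
The echelon form has 2 nonzero rows, and every pivot lies in the first 5 columns, so rank(P) = rank([P|b]) = 2.
The system is consistent.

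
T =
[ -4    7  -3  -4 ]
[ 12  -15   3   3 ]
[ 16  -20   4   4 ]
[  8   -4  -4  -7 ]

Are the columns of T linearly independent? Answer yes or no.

Row reduce T to echelon form.
R2 ← R2 + (3)·R1: [0, 6, -6, -9]
R3 ← R3 + (4)·R1: [0, 8, -8, -12]
R4 ← R4 + (2)·R1: [0, 10, -10, -15]
R3 ← R3 − (4/3)·R2: [0, 0, 0, 0]
R4 ← R4 − (5/3)·R2: [0, 0, 0, 0]
2 pivots among 4 columns.
Only 2 < 4 pivot columns, so the columns are linearly dependent.

no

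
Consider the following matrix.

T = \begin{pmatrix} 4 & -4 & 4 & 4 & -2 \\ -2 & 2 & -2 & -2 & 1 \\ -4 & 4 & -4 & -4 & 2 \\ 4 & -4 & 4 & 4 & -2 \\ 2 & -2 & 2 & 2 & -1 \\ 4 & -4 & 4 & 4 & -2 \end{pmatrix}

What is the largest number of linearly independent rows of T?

1

Row reduce to echelon form.
R2 ← R2 + (1/2)·R1: [0, 0, 0, 0, 0]
R3 ← R3 + R1: [0, 0, 0, 0, 0]
R4 ← R4 − R1: [0, 0, 0, 0, 0]
R5 ← R5 − (1/2)·R1: [0, 0, 0, 0, 0]
R6 ← R6 − R1: [0, 0, 0, 0, 0]
Echelon form has 1 nonzero row, so rank(T) = 1.
The rank gives the maximum number of linearly independent rows: 1.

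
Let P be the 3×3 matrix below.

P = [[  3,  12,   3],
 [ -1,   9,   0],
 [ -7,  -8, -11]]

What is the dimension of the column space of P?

Row reduce to echelon form.
R2 ← R2 + (1/3)·R1: [0, 13, 1]
R3 ← R3 + (7/3)·R1: [0, 20, -4]
R3 ← R3 − (20/13)·R2: [0, 0, -72/13]
Echelon form has 3 nonzero rows, so rank(P) = 3.
The column space has dimension equal to the rank: 3.

3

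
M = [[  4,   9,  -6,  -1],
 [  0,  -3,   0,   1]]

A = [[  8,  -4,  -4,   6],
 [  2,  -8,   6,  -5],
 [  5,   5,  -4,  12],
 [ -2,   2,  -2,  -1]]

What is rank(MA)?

First compute MA:
[[ 22, -120,  64, -92],
 [ -8,  26, -20,  14]]
Now row reduce the product.
R2 ← R2 + (4/11)·R1: [0, -194/11, 36/11, -214/11]
2 nonzero rows, so rank(MA) = 2.

2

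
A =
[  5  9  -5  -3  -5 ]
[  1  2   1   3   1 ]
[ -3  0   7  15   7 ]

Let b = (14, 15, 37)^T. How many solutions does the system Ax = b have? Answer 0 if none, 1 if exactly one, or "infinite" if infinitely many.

Row reduce the augmented matrix [A | b].
R2 ← R2 − (1/5)·R1: [0, 1/5, 2, 18/5, 2, 61/5]
R3 ← R3 + (3/5)·R1: [0, 27/5, 4, 66/5, 4, 227/5]
R3 ← R3 − (27)·R2: [0, 0, -50, -84, -50, -284]
The echelon form has 3 nonzero rows, and every pivot lies in the first 5 columns, so rank(A) = rank([A|b]) = 3.
The system is consistent.
rank = 3 < 5 unknowns, so there are infinitely many solutions.

infinite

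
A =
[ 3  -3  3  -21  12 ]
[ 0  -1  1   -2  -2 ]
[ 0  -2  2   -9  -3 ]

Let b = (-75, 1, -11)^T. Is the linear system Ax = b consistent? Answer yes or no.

yes

Row reduce the augmented matrix [A | b].
R3 ← R3 − (2)·R2: [0, 0, 0, -5, 1, -13]
The echelon form has 3 nonzero rows, and every pivot lies in the first 5 columns, so rank(A) = rank([A|b]) = 3.
The system is consistent.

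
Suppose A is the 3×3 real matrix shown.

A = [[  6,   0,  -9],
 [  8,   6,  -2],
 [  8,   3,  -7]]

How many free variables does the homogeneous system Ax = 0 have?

1

Row reduce to echelon form.
R2 ← R2 − (4/3)·R1: [0, 6, 10]
R3 ← R3 − (4/3)·R1: [0, 3, 5]
R3 ← R3 − (1/2)·R2: [0, 0, 0]
2 nonzero rows, so rank(A) = 2.
A has 3 columns; by rank–nullity, nullity = 3 − 2 = 1.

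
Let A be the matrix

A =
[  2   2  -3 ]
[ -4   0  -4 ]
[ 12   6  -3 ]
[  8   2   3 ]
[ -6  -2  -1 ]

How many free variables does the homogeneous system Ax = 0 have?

Row reduce to echelon form.
R2 ← R2 + (2)·R1: [0, 4, -10]
R3 ← R3 − (6)·R1: [0, -6, 15]
R4 ← R4 − (4)·R1: [0, -6, 15]
R5 ← R5 + (3)·R1: [0, 4, -10]
R3 ← R3 + (3/2)·R2: [0, 0, 0]
R4 ← R4 + (3/2)·R2: [0, 0, 0]
R5 ← R5 − R2: [0, 0, 0]
2 nonzero rows, so rank(A) = 2.
A has 3 columns; by rank–nullity, nullity = 3 − 2 = 1.

1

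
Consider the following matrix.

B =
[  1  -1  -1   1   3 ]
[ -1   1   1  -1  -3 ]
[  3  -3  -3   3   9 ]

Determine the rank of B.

1

Row reduce to echelon form.
R2 ← R2 + R1: [0, 0, 0, 0, 0]
R3 ← R3 − (3)·R1: [0, 0, 0, 0, 0]
Echelon form has 1 nonzero row, so rank(B) = 1.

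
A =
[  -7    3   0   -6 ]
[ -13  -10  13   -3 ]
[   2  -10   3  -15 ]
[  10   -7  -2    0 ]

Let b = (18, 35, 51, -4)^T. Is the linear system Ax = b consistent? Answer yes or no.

yes

Row reduce the augmented matrix [A | b].
R2 ← R2 − (13/7)·R1: [0, -109/7, 13, 57/7, 11/7]
R3 ← R3 + (2/7)·R1: [0, -64/7, 3, -117/7, 393/7]
R4 ← R4 + (10/7)·R1: [0, -19/7, -2, -60/7, 152/7]
R3 ← R3 − (64/109)·R2: [0, 0, -505/109, -2343/109, 6019/109]
R4 ← R4 − (19/109)·R2: [0, 0, -465/109, -1089/109, 2337/109]
R4 ← R4 − (93/101)·R3: [0, 0, 0, 990/101, -2970/101]
The echelon form has 4 nonzero rows, and every pivot lies in the first 4 columns, so rank(A) = rank([A|b]) = 4.
The system is consistent.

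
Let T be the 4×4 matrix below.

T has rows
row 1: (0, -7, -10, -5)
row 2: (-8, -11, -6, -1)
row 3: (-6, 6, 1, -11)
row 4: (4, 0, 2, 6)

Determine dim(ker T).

1

Row reduce to echelon form.
Swap R1 ↔ R2
R3 ← R3 − (3/4)·R1: [0, 57/4, 11/2, -41/4]
R4 ← R4 + (1/2)·R1: [0, -11/2, -1, 11/2]
R3 ← R3 + (57/28)·R2: [0, 0, -104/7, -143/7]
R4 ← R4 − (11/14)·R2: [0, 0, 48/7, 66/7]
R4 ← R4 + (6/13)·R3: [0, 0, 0, 0]
3 nonzero rows, so rank(T) = 3.
T has 4 columns; by rank–nullity, nullity = 4 − 3 = 1.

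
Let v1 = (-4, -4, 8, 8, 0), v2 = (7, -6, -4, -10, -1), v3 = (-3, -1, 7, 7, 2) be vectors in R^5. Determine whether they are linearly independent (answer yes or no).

yes

Form the matrix with these vectors as rows and row reduce.
R2 ← R2 + (7/4)·R1: [0, -13, 10, 4, -1]
R3 ← R3 − (3/4)·R1: [0, 2, 1, 1, 2]
R3 ← R3 + (2/13)·R2: [0, 0, 33/13, 21/13, 24/13]
3 nonzero rows, so the 3 vectors span a space of dimension 3.
Since 3 = 3, the vectors are linearly independent.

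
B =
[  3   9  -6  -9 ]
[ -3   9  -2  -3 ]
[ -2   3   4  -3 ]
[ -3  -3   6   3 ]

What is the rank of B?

Row reduce to echelon form.
R2 ← R2 + R1: [0, 18, -8, -12]
R3 ← R3 + (2/3)·R1: [0, 9, 0, -9]
R4 ← R4 + R1: [0, 6, 0, -6]
R3 ← R3 − (1/2)·R2: [0, 0, 4, -3]
R4 ← R4 − (1/3)·R2: [0, 0, 8/3, -2]
R4 ← R4 − (2/3)·R3: [0, 0, 0, 0]
Echelon form has 3 nonzero rows, so rank(B) = 3.

3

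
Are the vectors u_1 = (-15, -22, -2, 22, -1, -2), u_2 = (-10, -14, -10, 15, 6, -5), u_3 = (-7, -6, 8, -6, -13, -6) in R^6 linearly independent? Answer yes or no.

yes

Form the matrix with these vectors as rows and row reduce.
R2 ← R2 − (2/3)·R1: [0, 2/3, -26/3, 1/3, 20/3, -11/3]
R3 ← R3 − (7/15)·R1: [0, 64/15, 134/15, -244/15, -188/15, -76/15]
R3 ← R3 − (32/5)·R2: [0, 0, 322/5, -92/5, -276/5, 92/5]
3 nonzero rows, so the 3 vectors span a space of dimension 3.
Since 3 = 3, the vectors are linearly independent.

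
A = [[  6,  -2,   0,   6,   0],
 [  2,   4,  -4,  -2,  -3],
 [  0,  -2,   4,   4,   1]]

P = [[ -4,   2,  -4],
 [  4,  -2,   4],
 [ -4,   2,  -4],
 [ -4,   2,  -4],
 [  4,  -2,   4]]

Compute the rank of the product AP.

1

First compute AP:
[[-56,  28, -56],
 [ 20, -10,  20],
 [-36,  18, -36]]
Now row reduce the product.
R2 ← R2 + (5/14)·R1: [0, 0, 0]
R3 ← R3 − (9/14)·R1: [0, 0, 0]
1 nonzero row, so rank(AP) = 1.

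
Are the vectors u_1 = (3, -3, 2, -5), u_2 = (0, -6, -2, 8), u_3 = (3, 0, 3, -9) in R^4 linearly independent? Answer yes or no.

no

Form the matrix with these vectors as rows and row reduce.
R3 ← R3 − R1: [0, 3, 1, -4]
R3 ← R3 + (1/2)·R2: [0, 0, 0, 0]
2 nonzero rows, so the 3 vectors span a space of dimension 2.
Since 2 < 3, the vectors are linearly dependent.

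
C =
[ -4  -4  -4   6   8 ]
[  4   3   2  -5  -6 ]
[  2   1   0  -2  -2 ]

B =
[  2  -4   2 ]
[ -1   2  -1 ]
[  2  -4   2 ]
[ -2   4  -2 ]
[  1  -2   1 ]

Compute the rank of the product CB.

First compute CB:
[[-16,  32, -16],
 [ 13, -26,  13],
 [  5, -10,   5]]
Now row reduce the product.
R2 ← R2 + (13/16)·R1: [0, 0, 0]
R3 ← R3 + (5/16)·R1: [0, 0, 0]
1 nonzero row, so rank(CB) = 1.

1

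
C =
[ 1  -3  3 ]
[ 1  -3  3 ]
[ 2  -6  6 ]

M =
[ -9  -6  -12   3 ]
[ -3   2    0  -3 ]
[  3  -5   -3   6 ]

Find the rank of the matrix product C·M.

1

First compute CM:
[[  9, -27, -21,  30],
 [  9, -27, -21,  30],
 [ 18, -54, -42,  60]]
Now row reduce the product.
R2 ← R2 − R1: [0, 0, 0, 0]
R3 ← R3 − (2)·R1: [0, 0, 0, 0]
1 nonzero row, so rank(CM) = 1.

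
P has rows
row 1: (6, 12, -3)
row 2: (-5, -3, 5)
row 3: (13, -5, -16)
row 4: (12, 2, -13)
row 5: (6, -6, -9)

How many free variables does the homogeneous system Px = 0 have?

Row reduce to echelon form.
R2 ← R2 + (5/6)·R1: [0, 7, 5/2]
R3 ← R3 − (13/6)·R1: [0, -31, -19/2]
R4 ← R4 − (2)·R1: [0, -22, -7]
R5 ← R5 − R1: [0, -18, -6]
R3 ← R3 + (31/7)·R2: [0, 0, 11/7]
R4 ← R4 + (22/7)·R2: [0, 0, 6/7]
R5 ← R5 + (18/7)·R2: [0, 0, 3/7]
R4 ← R4 − (6/11)·R3: [0, 0, 0]
R5 ← R5 − (3/11)·R3: [0, 0, 0]
3 nonzero rows, so rank(P) = 3.
P has 3 columns; by rank–nullity, nullity = 3 − 3 = 0.

0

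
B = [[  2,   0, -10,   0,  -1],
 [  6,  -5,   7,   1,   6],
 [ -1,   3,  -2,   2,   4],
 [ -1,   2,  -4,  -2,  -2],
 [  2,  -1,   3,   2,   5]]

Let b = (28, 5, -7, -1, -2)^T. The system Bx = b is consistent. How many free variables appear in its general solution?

0

Row reduce the augmented matrix [B | b].
R2 ← R2 − (3)·R1: [0, -5, 37, 1, 9, -79]
R3 ← R3 + (1/2)·R1: [0, 3, -7, 2, 7/2, 7]
R4 ← R4 + (1/2)·R1: [0, 2, -9, -2, -5/2, 13]
R5 ← R5 − R1: [0, -1, 13, 2, 6, -30]
R3 ← R3 + (3/5)·R2: [0, 0, 76/5, 13/5, 89/10, -202/5]
R4 ← R4 + (2/5)·R2: [0, 0, 29/5, -8/5, 11/10, -93/5]
R5 ← R5 − (1/5)·R2: [0, 0, 28/5, 9/5, 21/5, -71/5]
R4 ← R4 − (29/76)·R3: [0, 0, 0, -197/76, -349/152, -121/38]
R5 ← R5 − (7/19)·R3: [0, 0, 0, 16/19, 35/38, 13/19]
R5 ← R5 + (64/197)·R4: [0, 0, 0, 0, 69/394, -69/197]
The echelon form has 5 nonzero rows, and every pivot lies in the first 5 columns, so rank(B) = rank([B|b]) = 5.
The system is consistent.
Free variables = (unknowns) − (rank) = 5 − 5 = 0.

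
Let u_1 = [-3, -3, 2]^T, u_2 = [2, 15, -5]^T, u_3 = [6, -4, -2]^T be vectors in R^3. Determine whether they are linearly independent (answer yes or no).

Form the matrix with these vectors as rows and row reduce.
R2 ← R2 + (2/3)·R1: [0, 13, -11/3]
R3 ← R3 + (2)·R1: [0, -10, 2]
R3 ← R3 + (10/13)·R2: [0, 0, -32/39]
3 nonzero rows, so the 3 vectors span a space of dimension 3.
Since 3 = 3, the vectors are linearly independent.

yes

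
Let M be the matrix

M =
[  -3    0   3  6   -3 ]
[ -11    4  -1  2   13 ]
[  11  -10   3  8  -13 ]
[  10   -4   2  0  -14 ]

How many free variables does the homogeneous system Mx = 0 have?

Row reduce to echelon form.
R2 ← R2 − (11/3)·R1: [0, 4, -12, -20, 24]
R3 ← R3 + (11/3)·R1: [0, -10, 14, 30, -24]
R4 ← R4 + (10/3)·R1: [0, -4, 12, 20, -24]
R3 ← R3 + (5/2)·R2: [0, 0, -16, -20, 36]
R4 ← R4 + R2: [0, 0, 0, 0, 0]
3 nonzero rows, so rank(M) = 3.
M has 5 columns; by rank–nullity, nullity = 5 − 3 = 2.

2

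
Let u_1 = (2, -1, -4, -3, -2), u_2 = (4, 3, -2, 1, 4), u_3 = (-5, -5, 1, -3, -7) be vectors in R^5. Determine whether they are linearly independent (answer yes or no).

Form the matrix with these vectors as rows and row reduce.
R2 ← R2 − (2)·R1: [0, 5, 6, 7, 8]
R3 ← R3 + (5/2)·R1: [0, -15/2, -9, -21/2, -12]
R3 ← R3 + (3/2)·R2: [0, 0, 0, 0, 0]
2 nonzero rows, so the 3 vectors span a space of dimension 2.
Since 2 < 3, the vectors are linearly dependent.

no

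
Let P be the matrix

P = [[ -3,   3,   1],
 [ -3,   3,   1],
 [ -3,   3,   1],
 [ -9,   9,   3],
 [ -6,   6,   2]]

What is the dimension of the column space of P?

Row reduce to echelon form.
R2 ← R2 − R1: [0, 0, 0]
R3 ← R3 − R1: [0, 0, 0]
R4 ← R4 − (3)·R1: [0, 0, 0]
R5 ← R5 − (2)·R1: [0, 0, 0]
Echelon form has 1 nonzero row, so rank(P) = 1.
The column space has dimension equal to the rank: 1.

1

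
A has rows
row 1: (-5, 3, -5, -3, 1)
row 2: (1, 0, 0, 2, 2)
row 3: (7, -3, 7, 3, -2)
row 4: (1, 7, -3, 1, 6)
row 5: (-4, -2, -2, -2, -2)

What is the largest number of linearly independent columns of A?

Row reduce to echelon form.
R2 ← R2 + (1/5)·R1: [0, 3/5, -1, 7/5, 11/5]
R3 ← R3 + (7/5)·R1: [0, 6/5, 0, -6/5, -3/5]
R4 ← R4 + (1/5)·R1: [0, 38/5, -4, 2/5, 31/5]
R5 ← R5 − (4/5)·R1: [0, -22/5, 2, 2/5, -14/5]
R3 ← R3 − (2)·R2: [0, 0, 2, -4, -5]
R4 ← R4 − (38/3)·R2: [0, 0, 26/3, -52/3, -65/3]
R5 ← R5 + (22/3)·R2: [0, 0, -16/3, 32/3, 40/3]
R4 ← R4 − (13/3)·R3: [0, 0, 0, 0, 0]
R5 ← R5 + (8/3)·R3: [0, 0, 0, 0, 0]
Echelon form has 3 nonzero rows, so rank(A) = 3.
The rank gives the maximum number of linearly independent columns: 3.

3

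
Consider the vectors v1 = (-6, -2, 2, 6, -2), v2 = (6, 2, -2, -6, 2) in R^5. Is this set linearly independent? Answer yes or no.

Form the matrix with these vectors as rows and row reduce.
R2 ← R2 + R1: [0, 0, 0, 0, 0]
1 nonzero row, so the 2 vectors span a space of dimension 1.
Since 1 < 2, the vectors are linearly dependent.

no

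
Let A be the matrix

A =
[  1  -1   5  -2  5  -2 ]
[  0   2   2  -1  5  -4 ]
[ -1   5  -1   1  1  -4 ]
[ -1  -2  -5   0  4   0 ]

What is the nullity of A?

Row reduce to echelon form.
R3 ← R3 + R1: [0, 4, 4, -1, 6, -6]
R4 ← R4 + R1: [0, -3, 0, -2, 9, -2]
R3 ← R3 − (2)·R2: [0, 0, 0, 1, -4, 2]
R4 ← R4 + (3/2)·R2: [0, 0, 3, -7/2, 33/2, -8]
Swap R3 ↔ R4
4 nonzero rows, so rank(A) = 4.
A has 6 columns; by rank–nullity, nullity = 6 − 4 = 2.

2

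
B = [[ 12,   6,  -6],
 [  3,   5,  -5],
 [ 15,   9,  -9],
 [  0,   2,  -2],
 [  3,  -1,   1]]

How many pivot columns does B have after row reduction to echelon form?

2

Row reduce to echelon form.
R2 ← R2 − (1/4)·R1: [0, 7/2, -7/2]
R3 ← R3 − (5/4)·R1: [0, 3/2, -3/2]
R5 ← R5 − (1/4)·R1: [0, -5/2, 5/2]
R3 ← R3 − (3/7)·R2: [0, 0, 0]
R4 ← R4 − (4/7)·R2: [0, 0, 0]
R5 ← R5 + (5/7)·R2: [0, 0, 0]
Echelon form has 2 nonzero rows, so rank(B) = 2.
Each nonzero row contributes one pivot column: 2 pivot columns.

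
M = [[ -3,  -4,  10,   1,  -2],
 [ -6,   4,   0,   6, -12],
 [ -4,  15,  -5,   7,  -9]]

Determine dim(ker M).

Row reduce to echelon form.
R2 ← R2 − (2)·R1: [0, 12, -20, 4, -8]
R3 ← R3 − (4/3)·R1: [0, 61/3, -55/3, 17/3, -19/3]
R3 ← R3 − (61/36)·R2: [0, 0, 140/9, -10/9, 65/9]
3 nonzero rows, so rank(M) = 3.
M has 5 columns; by rank–nullity, nullity = 5 − 3 = 2.

2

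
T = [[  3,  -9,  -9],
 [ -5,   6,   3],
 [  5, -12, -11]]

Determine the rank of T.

2

Row reduce to echelon form.
R2 ← R2 + (5/3)·R1: [0, -9, -12]
R3 ← R3 − (5/3)·R1: [0, 3, 4]
R3 ← R3 + (1/3)·R2: [0, 0, 0]
Echelon form has 2 nonzero rows, so rank(T) = 2.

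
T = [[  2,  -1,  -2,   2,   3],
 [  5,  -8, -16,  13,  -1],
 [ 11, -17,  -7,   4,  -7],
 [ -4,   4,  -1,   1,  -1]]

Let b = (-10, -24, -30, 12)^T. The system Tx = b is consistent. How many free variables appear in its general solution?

2

Row reduce the augmented matrix [T | b].
R2 ← R2 − (5/2)·R1: [0, -11/2, -11, 8, -17/2, 1]
R3 ← R3 − (11/2)·R1: [0, -23/2, 4, -7, -47/2, 25]
R4 ← R4 + (2)·R1: [0, 2, -5, 5, 5, -8]
R3 ← R3 − (23/11)·R2: [0, 0, 27, -261/11, -63/11, 252/11]
R4 ← R4 + (4/11)·R2: [0, 0, -9, 87/11, 21/11, -84/11]
R4 ← R4 + (1/3)·R3: [0, 0, 0, 0, 0, 0]
The echelon form has 3 nonzero rows, and every pivot lies in the first 5 columns, so rank(T) = rank([T|b]) = 3.
The system is consistent.
Free variables = (unknowns) − (rank) = 5 − 3 = 2.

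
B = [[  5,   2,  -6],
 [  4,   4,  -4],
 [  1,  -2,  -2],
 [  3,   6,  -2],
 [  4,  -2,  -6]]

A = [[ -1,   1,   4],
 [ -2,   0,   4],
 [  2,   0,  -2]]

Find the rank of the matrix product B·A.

First compute BA:
[[-21,   5,  40],
 [-20,   4,  40],
 [ -1,   1,   0],
 [-19,   3,  40],
 [-12,   4,  20]]
Now row reduce the product.
R2 ← R2 − (20/21)·R1: [0, -16/21, 40/21]
R3 ← R3 − (1/21)·R1: [0, 16/21, -40/21]
R4 ← R4 − (19/21)·R1: [0, -32/21, 80/21]
R5 ← R5 − (4/7)·R1: [0, 8/7, -20/7]
R3 ← R3 + R2: [0, 0, 0]
R4 ← R4 − (2)·R2: [0, 0, 0]
R5 ← R5 + (3/2)·R2: [0, 0, 0]
2 nonzero rows, so rank(BA) = 2.

2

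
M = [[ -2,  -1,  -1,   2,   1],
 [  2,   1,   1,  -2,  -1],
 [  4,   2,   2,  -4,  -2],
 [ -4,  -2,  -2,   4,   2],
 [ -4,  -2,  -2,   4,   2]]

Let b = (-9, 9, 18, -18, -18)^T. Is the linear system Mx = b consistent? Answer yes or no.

yes

Row reduce the augmented matrix [M | b].
R2 ← R2 + R1: [0, 0, 0, 0, 0, 0]
R3 ← R3 + (2)·R1: [0, 0, 0, 0, 0, 0]
R4 ← R4 − (2)·R1: [0, 0, 0, 0, 0, 0]
R5 ← R5 − (2)·R1: [0, 0, 0, 0, 0, 0]
The echelon form has 1 nonzero rows, and every pivot lies in the first 5 columns, so rank(M) = rank([M|b]) = 1.
The system is consistent.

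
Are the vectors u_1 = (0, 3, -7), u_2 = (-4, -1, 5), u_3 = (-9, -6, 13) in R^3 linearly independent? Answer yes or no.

yes

Form the matrix with these vectors as rows and row reduce.
Swap R1 ↔ R2
R3 ← R3 − (9/4)·R1: [0, -15/4, 7/4]
R3 ← R3 + (5/4)·R2: [0, 0, -7]
3 nonzero rows, so the 3 vectors span a space of dimension 3.
Since 3 = 3, the vectors are linearly independent.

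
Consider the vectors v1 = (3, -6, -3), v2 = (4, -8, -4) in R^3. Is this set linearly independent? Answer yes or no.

no

Form the matrix with these vectors as rows and row reduce.
R2 ← R2 − (4/3)·R1: [0, 0, 0]
1 nonzero row, so the 2 vectors span a space of dimension 1.
Since 1 < 2, the vectors are linearly dependent.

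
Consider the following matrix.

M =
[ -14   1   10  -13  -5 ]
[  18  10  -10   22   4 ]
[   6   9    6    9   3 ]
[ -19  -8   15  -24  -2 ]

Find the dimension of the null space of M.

Row reduce to echelon form.
R2 ← R2 + (9/7)·R1: [0, 79/7, 20/7, 37/7, -17/7]
R3 ← R3 + (3/7)·R1: [0, 66/7, 72/7, 24/7, 6/7]
R4 ← R4 − (19/14)·R1: [0, -131/14, 10/7, -89/14, 67/14]
R3 ← R3 − (66/79)·R2: [0, 0, 624/79, -78/79, 228/79]
R4 ← R4 + (131/158)·R2: [0, 0, 300/79, -156/79, 219/79]
R4 ← R4 − (25/52)·R3: [0, 0, 0, -3/2, 18/13]
4 nonzero rows, so rank(M) = 4.
M has 5 columns; by rank–nullity, nullity = 5 − 4 = 1.

1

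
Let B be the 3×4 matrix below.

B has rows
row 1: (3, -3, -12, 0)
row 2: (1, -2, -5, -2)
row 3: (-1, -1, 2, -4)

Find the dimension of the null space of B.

Row reduce to echelon form.
R2 ← R2 − (1/3)·R1: [0, -1, -1, -2]
R3 ← R3 + (1/3)·R1: [0, -2, -2, -4]
R3 ← R3 − (2)·R2: [0, 0, 0, 0]
2 nonzero rows, so rank(B) = 2.
B has 4 columns; by rank–nullity, nullity = 4 − 2 = 2.

2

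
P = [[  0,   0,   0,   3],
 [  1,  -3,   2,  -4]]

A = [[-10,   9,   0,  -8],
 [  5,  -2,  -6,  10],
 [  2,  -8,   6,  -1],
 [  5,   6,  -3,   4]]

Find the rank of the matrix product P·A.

2

First compute PA:
[[ 15,  18,  -9,  12],
 [-41, -25,  42, -56]]
Now row reduce the product.
R2 ← R2 + (41/15)·R1: [0, 121/5, 87/5, -116/5]
2 nonzero rows, so rank(PA) = 2.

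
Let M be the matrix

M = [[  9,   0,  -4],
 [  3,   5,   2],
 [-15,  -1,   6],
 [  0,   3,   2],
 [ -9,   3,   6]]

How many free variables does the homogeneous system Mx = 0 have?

1

Row reduce to echelon form.
R2 ← R2 − (1/3)·R1: [0, 5, 10/3]
R3 ← R3 + (5/3)·R1: [0, -1, -2/3]
R5 ← R5 + R1: [0, 3, 2]
R3 ← R3 + (1/5)·R2: [0, 0, 0]
R4 ← R4 − (3/5)·R2: [0, 0, 0]
R5 ← R5 − (3/5)·R2: [0, 0, 0]
2 nonzero rows, so rank(M) = 2.
M has 3 columns; by rank–nullity, nullity = 3 − 2 = 1.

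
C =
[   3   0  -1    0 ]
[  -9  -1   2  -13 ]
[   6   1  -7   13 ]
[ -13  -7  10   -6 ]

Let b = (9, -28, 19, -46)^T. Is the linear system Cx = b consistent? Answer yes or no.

yes

Row reduce the augmented matrix [C | b].
R2 ← R2 + (3)·R1: [0, -1, -1, -13, -1]
R3 ← R3 − (2)·R1: [0, 1, -5, 13, 1]
R4 ← R4 + (13/3)·R1: [0, -7, 17/3, -6, -7]
R3 ← R3 + R2: [0, 0, -6, 0, 0]
R4 ← R4 − (7)·R2: [0, 0, 38/3, 85, 0]
R4 ← R4 + (19/9)·R3: [0, 0, 0, 85, 0]
The echelon form has 4 nonzero rows, and every pivot lies in the first 4 columns, so rank(C) = rank([C|b]) = 4.
The system is consistent.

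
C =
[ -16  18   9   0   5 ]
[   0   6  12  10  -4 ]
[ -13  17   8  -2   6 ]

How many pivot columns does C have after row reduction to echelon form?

Row reduce to echelon form.
R3 ← R3 − (13/16)·R1: [0, 19/8, 11/16, -2, 31/16]
R3 ← R3 − (19/48)·R2: [0, 0, -65/16, -143/24, 169/48]
Echelon form has 3 nonzero rows, so rank(C) = 3.
Each nonzero row contributes one pivot column: 3 pivot columns.

3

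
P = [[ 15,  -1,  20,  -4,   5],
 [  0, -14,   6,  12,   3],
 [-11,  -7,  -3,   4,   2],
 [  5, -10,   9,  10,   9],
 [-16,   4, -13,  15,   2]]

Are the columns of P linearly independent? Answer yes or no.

Row reduce P to echelon form.
R3 ← R3 + (11/15)·R1: [0, -116/15, 35/3, 16/15, 17/3]
R4 ← R4 − (1/3)·R1: [0, -29/3, 7/3, 34/3, 22/3]
R5 ← R5 + (16/15)·R1: [0, 44/15, 25/3, 161/15, 22/3]
R3 ← R3 − (58/105)·R2: [0, 0, 877/105, -584/105, 421/105]
R4 ← R4 − (29/42)·R2: [0, 0, -38/21, 64/21, 221/42]
R5 ← R5 + (22/105)·R2: [0, 0, 1007/105, 1391/105, 836/105]
R4 ← R4 + (190/877)·R3: [0, 0, 0, 1616/877, 10753/1754]
R5 ← R5 − (1007/877)·R3: [0, 0, 0, 17219/877, 2945/877]
R5 ← R5 − (17219/1616)·R4: [0, 0, 0, 0, -200271/3232]
5 pivots among 5 columns.
Every column is a pivot column, so the columns are linearly independent.

yes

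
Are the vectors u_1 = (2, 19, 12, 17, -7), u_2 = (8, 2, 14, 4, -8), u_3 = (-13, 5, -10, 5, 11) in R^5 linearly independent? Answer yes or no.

Form the matrix with these vectors as rows and row reduce.
R2 ← R2 − (4)·R1: [0, -74, -34, -64, 20]
R3 ← R3 + (13/2)·R1: [0, 257/2, 68, 231/2, -69/2]
R3 ← R3 + (257/148)·R2: [0, 0, 663/74, 323/74, 17/74]
3 nonzero rows, so the 3 vectors span a space of dimension 3.
Since 3 = 3, the vectors are linearly independent.

yes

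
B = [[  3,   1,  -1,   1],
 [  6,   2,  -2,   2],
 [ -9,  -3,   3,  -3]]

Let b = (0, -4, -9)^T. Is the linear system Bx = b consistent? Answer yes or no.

no

Row reduce the augmented matrix [B | b].
R2 ← R2 − (2)·R1: [0, 0, 0, 0, -4]
R3 ← R3 + (3)·R1: [0, 0, 0, 0, -9]
R3 ← R3 − (9/4)·R2: [0, 0, 0, 0, 0]
The echelon form has 2 nonzero rows; the last pivot sits in the augmented column, so rank(B) = 1 but rank([B|b]) = 2.
Since the ranks differ, the system is inconsistent.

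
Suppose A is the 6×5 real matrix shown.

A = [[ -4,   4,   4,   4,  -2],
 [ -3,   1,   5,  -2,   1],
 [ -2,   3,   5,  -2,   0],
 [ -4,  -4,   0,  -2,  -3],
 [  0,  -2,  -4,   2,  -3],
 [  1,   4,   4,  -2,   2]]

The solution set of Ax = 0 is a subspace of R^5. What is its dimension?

Row reduce to echelon form.
R2 ← R2 − (3/4)·R1: [0, -2, 2, -5, 5/2]
R3 ← R3 − (1/2)·R1: [0, 1, 3, -4, 1]
R4 ← R4 − R1: [0, -8, -4, -6, -1]
R6 ← R6 + (1/4)·R1: [0, 5, 5, -1, 3/2]
R3 ← R3 + (1/2)·R2: [0, 0, 4, -13/2, 9/4]
R4 ← R4 − (4)·R2: [0, 0, -12, 14, -11]
R5 ← R5 − R2: [0, 0, -6, 7, -11/2]
R6 ← R6 + (5/2)·R2: [0, 0, 10, -27/2, 31/4]
R4 ← R4 + (3)·R3: [0, 0, 0, -11/2, -17/4]
R5 ← R5 + (3/2)·R3: [0, 0, 0, -11/4, -17/8]
R6 ← R6 − (5/2)·R3: [0, 0, 0, 11/4, 17/8]
R5 ← R5 − (1/2)·R4: [0, 0, 0, 0, 0]
R6 ← R6 + (1/2)·R4: [0, 0, 0, 0, 0]
4 nonzero rows, so rank(A) = 4.
A has 5 columns; by rank–nullity, nullity = 5 − 4 = 1.

1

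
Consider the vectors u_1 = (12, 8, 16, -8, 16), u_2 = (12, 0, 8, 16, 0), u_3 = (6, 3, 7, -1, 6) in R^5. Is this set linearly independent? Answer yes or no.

Form the matrix with these vectors as rows and row reduce.
R2 ← R2 − R1: [0, -8, -8, 24, -16]
R3 ← R3 − (1/2)·R1: [0, -1, -1, 3, -2]
R3 ← R3 − (1/8)·R2: [0, 0, 0, 0, 0]
2 nonzero rows, so the 3 vectors span a space of dimension 2.
Since 2 < 3, the vectors are linearly dependent.

no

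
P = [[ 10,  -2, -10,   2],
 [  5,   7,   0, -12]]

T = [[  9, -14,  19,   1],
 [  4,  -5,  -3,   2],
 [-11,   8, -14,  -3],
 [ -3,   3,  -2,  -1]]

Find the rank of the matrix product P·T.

2

First compute PT:
[[186, -204, 332,  34],
 [109, -141,  98,  31]]
Now row reduce the product.
R2 ← R2 − (109/186)·R1: [0, -665/31, -8980/93, 1030/93]
2 nonzero rows, so rank(PT) = 2.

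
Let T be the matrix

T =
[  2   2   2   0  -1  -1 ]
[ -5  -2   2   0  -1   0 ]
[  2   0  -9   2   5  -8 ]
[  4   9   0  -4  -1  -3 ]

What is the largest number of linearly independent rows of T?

Row reduce to echelon form.
R2 ← R2 + (5/2)·R1: [0, 3, 7, 0, -7/2, -5/2]
R3 ← R3 − R1: [0, -2, -11, 2, 6, -7]
R4 ← R4 − (2)·R1: [0, 5, -4, -4, 1, -1]
R3 ← R3 + (2/3)·R2: [0, 0, -19/3, 2, 11/3, -26/3]
R4 ← R4 − (5/3)·R2: [0, 0, -47/3, -4, 41/6, 19/6]
R4 ← R4 − (47/19)·R3: [0, 0, 0, -170/19, -85/38, 935/38]
Echelon form has 4 nonzero rows, so rank(T) = 4.
The rank gives the maximum number of linearly independent rows: 4.

4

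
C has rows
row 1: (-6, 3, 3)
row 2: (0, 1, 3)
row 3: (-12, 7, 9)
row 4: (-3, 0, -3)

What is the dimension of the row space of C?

Row reduce to echelon form.
R3 ← R3 − (2)·R1: [0, 1, 3]
R4 ← R4 − (1/2)·R1: [0, -3/2, -9/2]
R3 ← R3 − R2: [0, 0, 0]
R4 ← R4 + (3/2)·R2: [0, 0, 0]
Echelon form has 2 nonzero rows, so rank(C) = 2.
The row space has dimension equal to the rank: 2.

2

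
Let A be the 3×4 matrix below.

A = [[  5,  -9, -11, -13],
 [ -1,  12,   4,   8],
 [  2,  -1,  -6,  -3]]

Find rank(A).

Row reduce to echelon form.
R2 ← R2 + (1/5)·R1: [0, 51/5, 9/5, 27/5]
R3 ← R3 − (2/5)·R1: [0, 13/5, -8/5, 11/5]
R3 ← R3 − (13/51)·R2: [0, 0, -35/17, 14/17]
Echelon form has 3 nonzero rows, so rank(A) = 3.

3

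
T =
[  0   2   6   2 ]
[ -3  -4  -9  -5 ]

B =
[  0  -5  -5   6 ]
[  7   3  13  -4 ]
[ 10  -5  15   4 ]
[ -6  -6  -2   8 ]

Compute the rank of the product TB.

First compute TB:
[[ 62, -36, 112,  32],
 [-88,  78, -162, -78]]
Now row reduce the product.
R2 ← R2 + (44/31)·R1: [0, 834/31, -94/31, -1010/31]
2 nonzero rows, so rank(TB) = 2.

2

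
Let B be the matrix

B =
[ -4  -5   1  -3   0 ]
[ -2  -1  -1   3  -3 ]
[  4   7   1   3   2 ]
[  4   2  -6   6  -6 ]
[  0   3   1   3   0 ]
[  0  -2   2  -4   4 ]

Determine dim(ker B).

Row reduce to echelon form.
R2 ← R2 − (1/2)·R1: [0, 3/2, -3/2, 9/2, -3]
R3 ← R3 + R1: [0, 2, 2, 0, 2]
R4 ← R4 + R1: [0, -3, -5, 3, -6]
R3 ← R3 − (4/3)·R2: [0, 0, 4, -6, 6]
R4 ← R4 + (2)·R2: [0, 0, -8, 12, -12]
R5 ← R5 − (2)·R2: [0, 0, 4, -6, 6]
R6 ← R6 + (4/3)·R2: [0, 0, 0, 2, 0]
R4 ← R4 + (2)·R3: [0, 0, 0, 0, 0]
R5 ← R5 − R3: [0, 0, 0, 0, 0]
Swap R4 ↔ R6
4 nonzero rows, so rank(B) = 4.
B has 5 columns; by rank–nullity, nullity = 5 − 4 = 1.

1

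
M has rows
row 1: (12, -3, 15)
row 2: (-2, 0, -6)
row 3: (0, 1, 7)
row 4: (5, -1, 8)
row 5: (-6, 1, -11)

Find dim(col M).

2

Row reduce to echelon form.
R2 ← R2 + (1/6)·R1: [0, -1/2, -7/2]
R4 ← R4 − (5/12)·R1: [0, 1/4, 7/4]
R5 ← R5 + (1/2)·R1: [0, -1/2, -7/2]
R3 ← R3 + (2)·R2: [0, 0, 0]
R4 ← R4 + (1/2)·R2: [0, 0, 0]
R5 ← R5 − R2: [0, 0, 0]
Echelon form has 2 nonzero rows, so rank(M) = 2.
The column space has dimension equal to the rank: 2.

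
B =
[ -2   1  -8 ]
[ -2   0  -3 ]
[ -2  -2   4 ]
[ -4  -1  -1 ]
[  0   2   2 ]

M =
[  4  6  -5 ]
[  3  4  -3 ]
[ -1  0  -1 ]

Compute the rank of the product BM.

First compute BM:
[[  3,  -8,  15],
 [ -5, -12,  13],
 [-18, -20,  12],
 [-18, -28,  24],
 [  4,   8,  -8]]
Now row reduce the product.
R2 ← R2 + (5/3)·R1: [0, -76/3, 38]
R3 ← R3 + (6)·R1: [0, -68, 102]
R4 ← R4 + (6)·R1: [0, -76, 114]
R5 ← R5 − (4/3)·R1: [0, 56/3, -28]
R3 ← R3 − (51/19)·R2: [0, 0, 0]
R4 ← R4 − (3)·R2: [0, 0, 0]
R5 ← R5 + (14/19)·R2: [0, 0, 0]
2 nonzero rows, so rank(BM) = 2.

2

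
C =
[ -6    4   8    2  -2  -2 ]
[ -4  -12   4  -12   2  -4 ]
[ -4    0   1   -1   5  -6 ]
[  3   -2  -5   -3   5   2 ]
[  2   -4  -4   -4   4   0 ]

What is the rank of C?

4

Row reduce to echelon form.
R2 ← R2 − (2/3)·R1: [0, -44/3, -4/3, -40/3, 10/3, -8/3]
R3 ← R3 − (2/3)·R1: [0, -8/3, -13/3, -7/3, 19/3, -14/3]
R4 ← R4 + (1/2)·R1: [0, 0, -1, -2, 4, 1]
R5 ← R5 + (1/3)·R1: [0, -8/3, -4/3, -10/3, 10/3, -2/3]
R3 ← R3 − (2/11)·R2: [0, 0, -45/11, 1/11, 63/11, -46/11]
R5 ← R5 − (2/11)·R2: [0, 0, -12/11, -10/11, 30/11, -2/11]
R4 ← R4 − (11/45)·R3: [0, 0, 0, -91/45, 13/5, 91/45]
R5 ← R5 − (4/15)·R3: [0, 0, 0, -14/15, 6/5, 14/15]
R5 ← R5 − (6/13)·R4: [0, 0, 0, 0, 0, 0]
Echelon form has 4 nonzero rows, so rank(C) = 4.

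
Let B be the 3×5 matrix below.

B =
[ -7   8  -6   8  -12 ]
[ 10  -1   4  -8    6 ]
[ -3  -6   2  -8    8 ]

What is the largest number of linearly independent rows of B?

Row reduce to echelon form.
R2 ← R2 + (10/7)·R1: [0, 73/7, -32/7, 24/7, -78/7]
R3 ← R3 − (3/7)·R1: [0, -66/7, 32/7, -80/7, 92/7]
R3 ← R3 + (66/73)·R2: [0, 0, 32/73, -608/73, 224/73]
Echelon form has 3 nonzero rows, so rank(B) = 3.
The rank gives the maximum number of linearly independent rows: 3.

3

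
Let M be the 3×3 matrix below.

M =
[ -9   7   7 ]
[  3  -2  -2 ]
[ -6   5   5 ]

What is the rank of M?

Row reduce to echelon form.
R2 ← R2 + (1/3)·R1: [0, 1/3, 1/3]
R3 ← R3 − (2/3)·R1: [0, 1/3, 1/3]
R3 ← R3 − R2: [0, 0, 0]
Echelon form has 2 nonzero rows, so rank(M) = 2.

2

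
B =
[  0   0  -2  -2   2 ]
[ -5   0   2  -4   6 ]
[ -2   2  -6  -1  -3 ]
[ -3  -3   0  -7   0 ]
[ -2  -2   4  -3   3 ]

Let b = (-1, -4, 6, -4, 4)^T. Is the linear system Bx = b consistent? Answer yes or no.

Row reduce the augmented matrix [B | b].
Swap R1 ↔ R2
R3 ← R3 − (2/5)·R1: [0, 2, -34/5, 3/5, -27/5, 38/5]
R4 ← R4 − (3/5)·R1: [0, -3, -6/5, -23/5, -18/5, -8/5]
R5 ← R5 − (2/5)·R1: [0, -2, 16/5, -7/5, 3/5, 28/5]
Swap R2 ↔ R3
R4 ← R4 + (3/2)·R2: [0, 0, -57/5, -37/10, -117/10, 49/5]
R5 ← R5 + R2: [0, 0, -18/5, -4/5, -24/5, 66/5]
R4 ← R4 − (57/10)·R3: [0, 0, 0, 77/10, -231/10, 31/2]
R5 ← R5 − (9/5)·R3: [0, 0, 0, 14/5, -42/5, 15]
R5 ← R5 − (4/11)·R4: [0, 0, 0, 0, 0, 103/11]
The echelon form has 5 nonzero rows; the last pivot sits in the augmented column, so rank(B) = 4 but rank([B|b]) = 5.
Since the ranks differ, the system is inconsistent.

no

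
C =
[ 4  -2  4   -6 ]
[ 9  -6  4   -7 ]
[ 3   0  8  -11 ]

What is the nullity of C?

2

Row reduce to echelon form.
R2 ← R2 − (9/4)·R1: [0, -3/2, -5, 13/2]
R3 ← R3 − (3/4)·R1: [0, 3/2, 5, -13/2]
R3 ← R3 + R2: [0, 0, 0, 0]
2 nonzero rows, so rank(C) = 2.
C has 4 columns; by rank–nullity, nullity = 4 − 2 = 2.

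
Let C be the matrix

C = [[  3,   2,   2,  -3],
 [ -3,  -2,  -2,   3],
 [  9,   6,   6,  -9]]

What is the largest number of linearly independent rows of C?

Row reduce to echelon form.
R2 ← R2 + R1: [0, 0, 0, 0]
R3 ← R3 − (3)·R1: [0, 0, 0, 0]
Echelon form has 1 nonzero row, so rank(C) = 1.
The rank gives the maximum number of linearly independent rows: 1.

1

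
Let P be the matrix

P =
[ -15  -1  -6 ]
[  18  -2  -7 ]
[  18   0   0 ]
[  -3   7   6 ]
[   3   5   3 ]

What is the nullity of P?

Row reduce to echelon form.
R2 ← R2 + (6/5)·R1: [0, -16/5, -71/5]
R3 ← R3 + (6/5)·R1: [0, -6/5, -36/5]
R4 ← R4 − (1/5)·R1: [0, 36/5, 36/5]
R5 ← R5 + (1/5)·R1: [0, 24/5, 9/5]
R3 ← R3 − (3/8)·R2: [0, 0, -15/8]
R4 ← R4 + (9/4)·R2: [0, 0, -99/4]
R5 ← R5 + (3/2)·R2: [0, 0, -39/2]
R4 ← R4 − (66/5)·R3: [0, 0, 0]
R5 ← R5 − (52/5)·R3: [0, 0, 0]
3 nonzero rows, so rank(P) = 3.
P has 3 columns; by rank–nullity, nullity = 3 − 3 = 0.

0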